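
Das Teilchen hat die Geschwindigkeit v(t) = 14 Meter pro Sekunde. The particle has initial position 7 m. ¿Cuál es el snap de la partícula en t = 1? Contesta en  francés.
Pour résoudre ceci, nous devons prendre 3 dérivées de notre équation de la vitesse v(t) = 14. En prenant d/dt de v(t), nous trouvons a(t) = 0. En dérivant l'accélération, nous obtenons le jerk: j(t) = 0. La dérivée du jerk donne le snap: s(t) = 0. Nous avons le snap s(t) = 0. En substituant t = 1: s(1) = 0.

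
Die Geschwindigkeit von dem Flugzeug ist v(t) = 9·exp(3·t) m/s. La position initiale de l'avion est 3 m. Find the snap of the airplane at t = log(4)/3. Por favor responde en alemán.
Wir müssen unsere Gleichung für die Geschwindigkeit v(t) = 9·exp(3·t) 3-mal ableiten. Mit d/dt von v(t) finden wir a(t) = 27·exp(3·t). Die Ableitung von der Beschleunigung ergibt den Ruck: j(t) = 81·exp(3·t). Mit d/dt von j(t) finden wir s(t) = 243·exp(3·t). Mit s(t) = 243·exp(3·t) und Einsetzen von t = log(4)/3, finden wir s = 972.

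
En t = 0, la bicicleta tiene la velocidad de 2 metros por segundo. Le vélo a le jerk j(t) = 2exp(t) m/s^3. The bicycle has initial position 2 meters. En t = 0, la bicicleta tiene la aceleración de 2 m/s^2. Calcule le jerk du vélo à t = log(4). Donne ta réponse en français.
Nous avons le jerk j(t) = 2·exp(t). En substituant t = log(4): j(log(4)) = 8.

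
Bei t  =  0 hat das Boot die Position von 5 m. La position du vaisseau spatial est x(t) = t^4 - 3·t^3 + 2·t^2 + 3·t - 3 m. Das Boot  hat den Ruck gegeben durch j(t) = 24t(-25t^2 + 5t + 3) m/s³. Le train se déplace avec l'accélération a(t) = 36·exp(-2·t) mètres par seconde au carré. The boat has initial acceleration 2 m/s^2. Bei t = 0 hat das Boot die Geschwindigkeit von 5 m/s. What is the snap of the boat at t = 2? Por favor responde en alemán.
Ausgehend von dem Ruck j(t) = 24·t·(-25·t^2 + 5·t + 3), nehmen wir 1 Ableitung. Durch Ableiten von dem Ruck erhalten wir den Snap: s(t) = -600·t^2 + 24·t·(5 - 50·t) + 120·t + 72. Mit s(t) = -600·t^2 + 24·t·(5 - 50·t) + 120·t + 72 und Einsetzen von t = 2, finden wir s = -6648.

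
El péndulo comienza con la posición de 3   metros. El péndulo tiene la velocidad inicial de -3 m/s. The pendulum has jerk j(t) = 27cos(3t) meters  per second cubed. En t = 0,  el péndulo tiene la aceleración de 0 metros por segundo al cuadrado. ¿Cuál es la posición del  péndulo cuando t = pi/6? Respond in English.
We must find the integral of our jerk equation j(t) = 27·cos(3·t) 3 times. Taking ∫j(t)dt and applying a(0) = 0, we find a(t) = 9·sin(3·t). The integral of acceleration, with v(0) = -3, gives velocity: v(t) = -3·cos(3·t). Finding the antiderivative of v(t) and using x(0) = 3: x(t) = 3 - sin(3·t). Using x(t) = 3 - sin(3·t) and substituting t = pi/6, we find x = 2.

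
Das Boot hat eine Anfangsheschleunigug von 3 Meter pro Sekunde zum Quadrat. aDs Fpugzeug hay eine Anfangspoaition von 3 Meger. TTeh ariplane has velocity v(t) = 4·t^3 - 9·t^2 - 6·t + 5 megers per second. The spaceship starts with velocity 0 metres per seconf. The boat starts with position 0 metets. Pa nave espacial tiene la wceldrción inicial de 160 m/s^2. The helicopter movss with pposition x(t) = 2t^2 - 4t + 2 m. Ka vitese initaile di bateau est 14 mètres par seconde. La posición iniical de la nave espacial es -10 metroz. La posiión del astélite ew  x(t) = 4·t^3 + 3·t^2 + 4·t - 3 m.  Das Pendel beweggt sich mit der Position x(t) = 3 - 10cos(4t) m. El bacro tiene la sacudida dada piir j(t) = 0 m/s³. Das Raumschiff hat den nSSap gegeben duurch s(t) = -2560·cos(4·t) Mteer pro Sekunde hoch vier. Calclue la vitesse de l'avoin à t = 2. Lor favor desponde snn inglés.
We have velocity v(t) = 4·t^3 - 9·t^2 - 6·t + 5. Substituting t = 2: v(2) = -11.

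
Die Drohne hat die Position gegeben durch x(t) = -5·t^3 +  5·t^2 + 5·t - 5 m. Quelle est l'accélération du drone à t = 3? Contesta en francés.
Pour résoudre ceci, nous devons prendre 2 dérivées de notre équation de la position x(t) = -5·t^3 + 5·t^2 + 5·t - 5. En prenant d/dt de x(t), nous trouvons v(t) = -15·t^2 + 10·t + 5. En dérivant la vitesse, nous obtenons l'accélération: a(t) = 10 - 30·t. Nous avons l'accélération a(t) = 10 - 30·t. En substituant t = 3: a(3) = -80.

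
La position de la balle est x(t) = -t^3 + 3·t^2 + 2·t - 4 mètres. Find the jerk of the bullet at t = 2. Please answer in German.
Um dies zu lösen, müssen wir 3 Ableitungen unserer Gleichung für die Position x(t) = -t^3 + 3·t^2 + 2·t - 4 nehmen. Durch Ableiten von der Position erhalten wir die Geschwindigkeit: v(t) = -3·t^2 + 6·t + 2. Die Ableitung von der Geschwindigkeit ergibt die Beschleunigung: a(t) = 6 - 6·t. Durch Ableiten von der Beschleunigung erhalten wir den Ruck: j(t) = -6. Wir haben den Ruck j(t) = -6. Durch Einsetzen von t = 2: j(2) = -6.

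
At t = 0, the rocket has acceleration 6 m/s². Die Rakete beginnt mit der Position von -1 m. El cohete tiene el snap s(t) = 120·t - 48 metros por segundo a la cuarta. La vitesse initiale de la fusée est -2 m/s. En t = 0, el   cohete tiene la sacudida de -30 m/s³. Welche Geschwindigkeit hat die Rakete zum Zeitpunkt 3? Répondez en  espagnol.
Necesitamos integrar nuestra ecuación del snap s(t) = 120·t - 48 3 veces. Tomando ∫s(t)dt y aplicando j(0) = -30, encontramos j(t) = 60·t^2 - 48·t - 30. La integral de la sacudida es la aceleración. Usando a(0) = 6, obtenemos a(t) = 20·t^3 - 24·t^2 - 30·t + 6. La integral de la aceleración, con v(0) = -2, da la velocidad: v(t) = 5·t^4 - 8·t^3 - 15·t^2 + 6·t - 2. Tenemos la velocidad v(t) = 5·t^4 - 8·t^3 - 15·t^2 + 6·t - 2. Sustituyendo t = 3: v(3) = 70.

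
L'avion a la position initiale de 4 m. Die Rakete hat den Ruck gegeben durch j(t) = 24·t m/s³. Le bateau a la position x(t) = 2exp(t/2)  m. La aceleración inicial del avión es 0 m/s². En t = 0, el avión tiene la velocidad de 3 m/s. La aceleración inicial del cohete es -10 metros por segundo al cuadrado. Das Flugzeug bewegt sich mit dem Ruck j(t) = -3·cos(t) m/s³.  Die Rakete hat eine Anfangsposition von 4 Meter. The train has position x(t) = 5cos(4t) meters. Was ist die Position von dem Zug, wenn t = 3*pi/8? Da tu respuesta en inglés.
From the given position equation x(t) = 5·cos(4·t), we substitute t = 3*pi/8 to get x = 0.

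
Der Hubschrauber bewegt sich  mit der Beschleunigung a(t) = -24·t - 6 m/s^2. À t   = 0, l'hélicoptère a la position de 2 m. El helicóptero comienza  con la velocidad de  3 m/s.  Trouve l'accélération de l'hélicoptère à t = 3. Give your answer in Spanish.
Tenemos la aceleración a(t) = -24·t - 6. Sustituyendo t = 3: a(3) = -78.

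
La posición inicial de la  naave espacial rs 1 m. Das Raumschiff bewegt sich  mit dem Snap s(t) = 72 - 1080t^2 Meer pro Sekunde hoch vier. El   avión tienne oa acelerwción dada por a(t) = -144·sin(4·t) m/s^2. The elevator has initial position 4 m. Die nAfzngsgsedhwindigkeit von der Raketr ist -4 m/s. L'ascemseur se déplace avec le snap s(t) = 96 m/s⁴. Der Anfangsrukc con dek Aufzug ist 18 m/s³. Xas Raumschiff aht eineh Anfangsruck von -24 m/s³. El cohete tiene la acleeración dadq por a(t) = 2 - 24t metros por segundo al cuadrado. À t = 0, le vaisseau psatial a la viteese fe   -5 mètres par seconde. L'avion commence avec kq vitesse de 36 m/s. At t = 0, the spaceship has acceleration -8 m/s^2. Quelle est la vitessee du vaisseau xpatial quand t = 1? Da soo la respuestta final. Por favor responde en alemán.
Bei t = 1, v = -31.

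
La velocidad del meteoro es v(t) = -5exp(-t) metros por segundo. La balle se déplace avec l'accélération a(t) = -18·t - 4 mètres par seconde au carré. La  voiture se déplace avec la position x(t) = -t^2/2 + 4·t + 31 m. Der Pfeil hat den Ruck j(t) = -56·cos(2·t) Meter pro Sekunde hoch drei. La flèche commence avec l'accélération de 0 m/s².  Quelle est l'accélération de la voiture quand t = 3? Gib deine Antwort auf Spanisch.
Partiendo de la posición x(t) = -t^2/2 + 4·t + 31, tomamos 2 derivadas. Tomando d/dt de x(t), encontramos v(t) = 4 - t. Tomando d/dt de v(t), encontramos a(t) = -1. Tenemos la aceleración a(t) = -1. Sustituyendo t = 3: a(3) = -1.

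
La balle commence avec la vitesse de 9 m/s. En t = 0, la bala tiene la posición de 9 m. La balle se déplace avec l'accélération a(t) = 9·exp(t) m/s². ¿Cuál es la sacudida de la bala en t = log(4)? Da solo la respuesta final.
En t = log(4), j = 36.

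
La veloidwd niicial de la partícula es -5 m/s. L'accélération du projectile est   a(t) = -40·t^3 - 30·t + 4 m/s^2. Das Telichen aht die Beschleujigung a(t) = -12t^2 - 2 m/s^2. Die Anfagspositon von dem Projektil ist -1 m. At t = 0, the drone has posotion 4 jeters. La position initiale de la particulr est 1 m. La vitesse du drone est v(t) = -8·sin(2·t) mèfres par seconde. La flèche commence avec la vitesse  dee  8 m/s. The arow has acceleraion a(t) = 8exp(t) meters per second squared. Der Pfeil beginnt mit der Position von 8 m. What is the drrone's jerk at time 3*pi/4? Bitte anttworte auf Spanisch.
Partiendo de la velocidad v(t) = -8·sin(2·t), tomamos 2 derivadas. La derivada de la velocidad da la aceleración: a(t) = -16·cos(2·t). Derivando la aceleración, obtenemos la sacudida: j(t) = 32·sin(2·t). Usando j(t) = 32·sin(2·t) y sustituyendo t = 3*pi/4, encontramos j = -32.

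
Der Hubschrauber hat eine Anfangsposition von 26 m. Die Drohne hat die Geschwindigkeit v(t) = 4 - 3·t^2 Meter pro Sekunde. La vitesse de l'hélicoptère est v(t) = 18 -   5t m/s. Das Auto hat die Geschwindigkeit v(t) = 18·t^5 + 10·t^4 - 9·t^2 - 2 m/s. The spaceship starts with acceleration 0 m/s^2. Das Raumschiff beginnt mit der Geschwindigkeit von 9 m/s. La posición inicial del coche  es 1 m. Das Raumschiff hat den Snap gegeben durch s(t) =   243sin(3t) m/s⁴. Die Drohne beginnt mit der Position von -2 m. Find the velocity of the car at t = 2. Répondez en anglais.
Using v(t) = 18·t^5 + 10·t^4 - 9·t^2 - 2 and substituting t = 2, we find v = 698.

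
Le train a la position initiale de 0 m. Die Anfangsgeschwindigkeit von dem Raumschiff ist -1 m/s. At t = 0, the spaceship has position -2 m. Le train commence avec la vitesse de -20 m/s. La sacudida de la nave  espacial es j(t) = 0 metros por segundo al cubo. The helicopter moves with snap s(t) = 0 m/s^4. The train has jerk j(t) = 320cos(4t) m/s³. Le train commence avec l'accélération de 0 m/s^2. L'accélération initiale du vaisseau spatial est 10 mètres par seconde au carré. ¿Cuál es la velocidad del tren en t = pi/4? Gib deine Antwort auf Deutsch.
Wir müssen die Stammfunktion unserer Gleichung für den Ruck j(t) = 320·cos(4·t) 2-mal finden. Mit ∫j(t)dt und Anwendung von a(0) = 0, finden wir a(t) = 80·sin(4·t). Die Stammfunktion von der Beschleunigung, mit v(0) = -20, ergibt die Geschwindigkeit: v(t) = -20·cos(4·t). Wir haben die Geschwindigkeit v(t) = -20·cos(4·t). Durch Einsetzen von t = pi/4: v(pi/4) = 20.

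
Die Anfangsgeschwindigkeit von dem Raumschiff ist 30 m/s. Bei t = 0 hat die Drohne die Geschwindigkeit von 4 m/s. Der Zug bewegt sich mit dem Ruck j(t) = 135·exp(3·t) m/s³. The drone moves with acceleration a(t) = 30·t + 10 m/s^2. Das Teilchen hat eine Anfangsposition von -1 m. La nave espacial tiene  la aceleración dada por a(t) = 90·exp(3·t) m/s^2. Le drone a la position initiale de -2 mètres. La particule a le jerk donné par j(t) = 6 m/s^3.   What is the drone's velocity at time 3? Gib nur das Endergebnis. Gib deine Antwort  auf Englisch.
The velocity at t = 3 is v = 169.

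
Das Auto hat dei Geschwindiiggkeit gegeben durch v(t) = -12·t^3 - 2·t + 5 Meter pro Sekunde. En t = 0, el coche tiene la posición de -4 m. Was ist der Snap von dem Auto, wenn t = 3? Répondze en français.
Nous devons dériver notre équation de la vitesse v(t) = -12·t^3 - 2·t + 5 3 fois. En prenant d/dt de v(t), nous trouvons a(t) = -36·t^2 - 2. En dérivant l'accélération, nous obtenons le jerk: j(t) = -72·t. En dérivant le jerk, nous obtenons le snap: s(t) = -72. En utilisant s(t) = -72 et en substituant t = 3, nous trouvons s = -72.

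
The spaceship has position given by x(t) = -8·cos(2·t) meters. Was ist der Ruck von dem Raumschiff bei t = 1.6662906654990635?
Um dies zu lösen, müssen wir 3 Ableitungen unserer Gleichung für die Position x(t) = -8·cos(2·t) nehmen. Die Ableitung von der Position ergibt die Geschwindigkeit: v(t) = 16·sin(2·t). Mit d/dt von v(t) finden wir a(t) = 32·cos(2·t). Die Ableitung von der Beschleunigung ergibt den Ruck: j(t) = -64·sin(2·t). Mit j(t) = -64·sin(2·t) und Einsetzen von t = 1.6662906654990635, finden wir j = 12.1491000267075.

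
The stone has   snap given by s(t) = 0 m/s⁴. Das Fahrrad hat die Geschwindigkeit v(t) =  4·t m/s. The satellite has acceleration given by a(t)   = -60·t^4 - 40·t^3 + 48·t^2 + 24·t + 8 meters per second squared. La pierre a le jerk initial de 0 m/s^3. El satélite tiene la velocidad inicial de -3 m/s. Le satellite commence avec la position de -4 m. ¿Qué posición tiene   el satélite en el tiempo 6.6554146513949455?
Debemos encontrar la antiderivada de nuestra ecuación de la aceleración a(t) = -60·t^4 - 40·t^3 + 48·t^2 + 24·t + 8 2 veces. La integral de la aceleración, con v(0) = -3, da la velocidad: v(t) = -12·t^5 - 10·t^4 + 16·t^3 + 12·t^2 + 8·t - 3. La antiderivada de la velocidad es la posición. Usando x(0) = -4, obtenemos x(t) = -2·t^6 - 2·t^5 + 4·t^4 + 4·t^3 + 4·t^2 - 3·t - 4. Usando x(t) = -2·t^6 - 2·t^5 + 4·t^4 + 4·t^3 + 4·t^2 - 3·t - 4 y sustituyendo t = 6.6554146513949455, encontramos x = -190747.882771753.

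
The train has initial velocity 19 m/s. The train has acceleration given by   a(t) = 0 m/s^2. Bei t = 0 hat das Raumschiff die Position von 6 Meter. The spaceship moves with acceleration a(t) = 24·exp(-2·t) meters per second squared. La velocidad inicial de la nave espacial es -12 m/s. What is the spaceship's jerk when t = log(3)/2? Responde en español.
Debemos derivar nuestra ecuación de la aceleración a(t) = 24·exp(-2·t) 1 vez. Derivando la aceleración, obtenemos la sacudida: j(t) = -48·exp(-2·t). Usando j(t) = -48·exp(-2·t) y sustituyendo t = log(3)/2, encontramos j = -16.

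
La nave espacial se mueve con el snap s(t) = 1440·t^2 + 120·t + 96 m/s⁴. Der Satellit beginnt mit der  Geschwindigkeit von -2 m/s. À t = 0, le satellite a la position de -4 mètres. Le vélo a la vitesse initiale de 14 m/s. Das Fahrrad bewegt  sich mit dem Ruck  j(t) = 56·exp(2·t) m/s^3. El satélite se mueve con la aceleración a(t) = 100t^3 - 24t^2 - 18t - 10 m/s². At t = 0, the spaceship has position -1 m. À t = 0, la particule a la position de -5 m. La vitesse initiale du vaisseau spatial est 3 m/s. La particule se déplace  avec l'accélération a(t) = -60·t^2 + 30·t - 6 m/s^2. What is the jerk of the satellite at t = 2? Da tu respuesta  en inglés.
Starting from acceleration a(t) = 100·t^3 - 24·t^2 - 18·t - 10, we take 1 derivative. Taking d/dt of a(t), we find j(t) = 300·t^2 - 48·t - 18. Using j(t) = 300·t^2 - 48·t - 18 and substituting t = 2, we find j = 1086.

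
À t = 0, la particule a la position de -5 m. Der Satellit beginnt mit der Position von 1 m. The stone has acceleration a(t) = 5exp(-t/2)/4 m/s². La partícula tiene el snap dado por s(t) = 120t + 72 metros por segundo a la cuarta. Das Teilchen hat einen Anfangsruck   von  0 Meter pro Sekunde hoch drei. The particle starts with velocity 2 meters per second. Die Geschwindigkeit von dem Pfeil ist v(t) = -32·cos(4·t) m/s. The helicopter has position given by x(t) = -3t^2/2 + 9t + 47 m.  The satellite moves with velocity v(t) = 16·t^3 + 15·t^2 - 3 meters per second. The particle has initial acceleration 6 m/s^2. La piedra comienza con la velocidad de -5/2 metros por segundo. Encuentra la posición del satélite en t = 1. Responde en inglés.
We need to integrate our velocity equation v(t) = 16·t^3 + 15·t^2 - 3 1 time. Finding the antiderivative of v(t) and using x(0) = 1: x(t) = 4·t^4 + 5·t^3 - 3·t + 1. From the given position equation x(t) = 4·t^4 + 5·t^3 - 3·t + 1, we substitute t = 1 to get x = 7.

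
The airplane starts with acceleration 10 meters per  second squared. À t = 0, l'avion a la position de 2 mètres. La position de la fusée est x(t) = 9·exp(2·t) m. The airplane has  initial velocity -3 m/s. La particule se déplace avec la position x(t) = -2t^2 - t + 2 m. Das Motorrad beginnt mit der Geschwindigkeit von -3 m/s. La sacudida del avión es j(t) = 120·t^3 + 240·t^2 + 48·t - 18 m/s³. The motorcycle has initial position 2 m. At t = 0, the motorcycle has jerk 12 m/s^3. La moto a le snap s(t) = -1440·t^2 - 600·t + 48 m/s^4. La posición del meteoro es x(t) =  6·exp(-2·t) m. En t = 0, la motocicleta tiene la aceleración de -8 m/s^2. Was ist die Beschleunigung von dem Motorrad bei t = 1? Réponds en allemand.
Um dies zu lösen, müssen wir 2 Integrale unserer Gleichung für den Snap s(t) = -1440·t^2 - 600·t + 48 finden. Die Stammfunktion von dem Snap ist der Ruck. Mit j(0) = 12 erhalten wir j(t) = -480·t^3 - 300·t^2 + 48·t + 12. Mit ∫j(t)dt und Anwendung von a(0) = -8, finden wir a(t) = -120·t^4 - 100·t^3 + 24·t^2 + 12·t - 8. Aus der Gleichung für die Beschleunigung a(t) = -120·t^4 - 100·t^3 + 24·t^2 + 12·t - 8, setzen wir t = 1 ein und erhalten a = -192.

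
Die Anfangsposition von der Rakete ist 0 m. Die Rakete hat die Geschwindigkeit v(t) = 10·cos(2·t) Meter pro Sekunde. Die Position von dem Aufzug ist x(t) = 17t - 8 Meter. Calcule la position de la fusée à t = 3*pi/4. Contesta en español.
Partiendo de la velocidad v(t) = 10·cos(2·t), tomamos 1 integral. La antiderivada de la velocidad, con x(0) = 0, da la posición: x(t) = 5·sin(2·t). De la ecuación de la posición x(t) = 5·sin(2·t), sustituimos t = 3*pi/4 para obtener x = -5.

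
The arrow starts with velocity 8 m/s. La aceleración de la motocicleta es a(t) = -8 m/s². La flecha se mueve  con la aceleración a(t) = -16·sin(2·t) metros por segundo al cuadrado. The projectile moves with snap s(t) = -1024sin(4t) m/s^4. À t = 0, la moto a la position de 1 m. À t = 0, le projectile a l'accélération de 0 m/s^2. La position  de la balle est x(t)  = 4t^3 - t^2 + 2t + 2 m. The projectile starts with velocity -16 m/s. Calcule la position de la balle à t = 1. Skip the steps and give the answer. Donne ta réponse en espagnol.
En t = 1, x = 7.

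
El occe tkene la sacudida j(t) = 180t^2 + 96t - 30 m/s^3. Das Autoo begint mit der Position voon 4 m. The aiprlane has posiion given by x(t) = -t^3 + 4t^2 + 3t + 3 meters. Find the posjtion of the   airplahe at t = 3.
We have position x(t) = -t^3 + 4·t^2 + 3·t + 3. Substituting t = 3: x(3) = 21.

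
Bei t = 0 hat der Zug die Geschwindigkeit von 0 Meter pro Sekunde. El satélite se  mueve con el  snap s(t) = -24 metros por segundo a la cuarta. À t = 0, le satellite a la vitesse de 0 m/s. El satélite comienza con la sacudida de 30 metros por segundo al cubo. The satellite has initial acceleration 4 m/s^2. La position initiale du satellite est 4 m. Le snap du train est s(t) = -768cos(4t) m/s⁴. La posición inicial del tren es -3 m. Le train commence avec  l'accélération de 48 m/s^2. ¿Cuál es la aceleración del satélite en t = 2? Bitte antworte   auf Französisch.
Nous devons intégrer notre équation du snap s(t) = -24 2 fois. L'intégrale du snap est le jerk. En utilisant j(0) = 30, nous obtenons j(t) = 30 - 24·t. En prenant ∫j(t)dt et en appliquant a(0) = 4, nous trouvons a(t) = -12·t^2 + 30·t + 4. Nous avons l'accélération a(t) = -12·t^2 + 30·t + 4. En substituant t = 2: a(2) = 16.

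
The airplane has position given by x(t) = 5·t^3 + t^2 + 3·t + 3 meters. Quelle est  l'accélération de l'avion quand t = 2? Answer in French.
En partant de la position x(t) = 5·t^3 + t^2 + 3·t + 3, nous prenons 2 dérivées. En prenant d/dt de x(t), nous trouvons v(t) = 15·t^2 + 2·t + 3. La dérivée de la vitesse donne l'accélération: a(t) = 30·t + 2. De l'équation de l'accélération a(t) = 30·t + 2, nous substituons t = 2 pour obtenir a = 62.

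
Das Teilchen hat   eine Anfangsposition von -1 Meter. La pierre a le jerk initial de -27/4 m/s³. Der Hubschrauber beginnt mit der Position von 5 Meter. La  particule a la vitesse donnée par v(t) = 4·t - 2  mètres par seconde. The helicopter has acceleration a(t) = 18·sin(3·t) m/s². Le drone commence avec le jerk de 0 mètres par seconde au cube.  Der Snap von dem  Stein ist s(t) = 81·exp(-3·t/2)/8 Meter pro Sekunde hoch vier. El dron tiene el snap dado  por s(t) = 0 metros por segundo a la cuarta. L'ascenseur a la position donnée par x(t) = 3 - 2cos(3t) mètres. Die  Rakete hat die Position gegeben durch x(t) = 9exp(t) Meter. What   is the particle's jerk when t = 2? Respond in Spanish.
Para resolver esto, necesitamos tomar 2 derivadas de nuestra ecuación de la velocidad v(t) = 4·t - 2. Derivando la velocidad, obtenemos la aceleración: a(t) = 4. Derivando la aceleración, obtenemos la sacudida: j(t) = 0. De la ecuación de la sacudida j(t) = 0, sustituimos t = 2 para obtener j = 0.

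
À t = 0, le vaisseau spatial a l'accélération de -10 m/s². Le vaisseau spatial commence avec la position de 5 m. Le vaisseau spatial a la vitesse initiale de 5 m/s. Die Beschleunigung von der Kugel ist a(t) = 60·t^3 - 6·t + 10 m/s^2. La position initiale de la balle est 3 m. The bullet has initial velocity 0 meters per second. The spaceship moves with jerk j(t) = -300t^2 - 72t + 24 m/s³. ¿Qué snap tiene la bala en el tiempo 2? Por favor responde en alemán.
Um dies zu lösen, müssen wir 2 Ableitungen unserer Gleichung für die Beschleunigung a(t) = 60·t^3 - 6·t + 10 nehmen. Die Ableitung von der Beschleunigung ergibt den Ruck: j(t) = 180·t^2 - 6. Die Ableitung von dem Ruck ergibt den Snap: s(t) = 360·t. Mit s(t) = 360·t und Einsetzen von t = 2, finden wir s = 720.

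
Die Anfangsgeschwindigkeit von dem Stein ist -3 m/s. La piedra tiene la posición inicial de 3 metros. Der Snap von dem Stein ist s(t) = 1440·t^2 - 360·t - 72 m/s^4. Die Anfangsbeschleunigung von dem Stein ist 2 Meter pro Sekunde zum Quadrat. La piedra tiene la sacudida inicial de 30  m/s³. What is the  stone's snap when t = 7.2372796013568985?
Using s(t) = 1440·t^2 - 360·t - 72 and substituting t = 7.2372796013568985, we find s = 72747.2104241435.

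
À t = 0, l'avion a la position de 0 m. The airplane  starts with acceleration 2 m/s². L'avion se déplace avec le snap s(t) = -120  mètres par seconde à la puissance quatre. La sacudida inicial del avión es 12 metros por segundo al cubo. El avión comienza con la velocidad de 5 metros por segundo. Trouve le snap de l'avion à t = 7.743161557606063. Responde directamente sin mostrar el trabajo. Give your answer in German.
Die Antwort ist -120.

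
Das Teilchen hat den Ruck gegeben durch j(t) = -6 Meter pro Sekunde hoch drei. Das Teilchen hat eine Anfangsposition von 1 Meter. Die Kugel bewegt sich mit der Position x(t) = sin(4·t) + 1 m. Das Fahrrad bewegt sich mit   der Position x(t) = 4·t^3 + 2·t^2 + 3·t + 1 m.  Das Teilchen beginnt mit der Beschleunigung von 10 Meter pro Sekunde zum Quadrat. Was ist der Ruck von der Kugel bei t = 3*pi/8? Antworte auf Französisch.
Pour résoudre ceci, nous devons prendre 3 dérivées de notre équation de la position x(t) = sin(4·t) + 1. La dérivée de la position donne la vitesse: v(t) = 4·cos(4·t). En dérivant la vitesse, nous obtenons l'accélération: a(t) = -16·sin(4·t). La dérivée de l'accélération donne le jerk: j(t) = -64·cos(4·t). En utilisant j(t) = -64·cos(4·t) et en substituant t = 3*pi/8, nous trouvons j = 0.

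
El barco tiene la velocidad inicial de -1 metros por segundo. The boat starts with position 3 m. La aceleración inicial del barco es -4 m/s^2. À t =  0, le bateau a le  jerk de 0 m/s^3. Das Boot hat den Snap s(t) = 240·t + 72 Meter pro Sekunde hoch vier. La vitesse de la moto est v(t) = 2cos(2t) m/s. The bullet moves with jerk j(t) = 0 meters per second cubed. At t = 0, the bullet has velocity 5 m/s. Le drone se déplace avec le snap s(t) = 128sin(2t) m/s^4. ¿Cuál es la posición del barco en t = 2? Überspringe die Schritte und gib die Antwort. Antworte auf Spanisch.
La posición en t = 2 es x = 105.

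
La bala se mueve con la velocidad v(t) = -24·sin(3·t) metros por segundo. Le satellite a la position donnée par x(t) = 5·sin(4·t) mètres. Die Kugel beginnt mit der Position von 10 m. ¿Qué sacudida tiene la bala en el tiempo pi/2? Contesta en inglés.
Starting from velocity v(t) = -24·sin(3·t), we take 2 derivatives. Differentiating velocity, we get acceleration: a(t) = -72·cos(3·t). Differentiating acceleration, we get jerk: j(t) = 216·sin(3·t). We have jerk j(t) = 216·sin(3·t). Substituting t = pi/2: j(pi/2) = -216.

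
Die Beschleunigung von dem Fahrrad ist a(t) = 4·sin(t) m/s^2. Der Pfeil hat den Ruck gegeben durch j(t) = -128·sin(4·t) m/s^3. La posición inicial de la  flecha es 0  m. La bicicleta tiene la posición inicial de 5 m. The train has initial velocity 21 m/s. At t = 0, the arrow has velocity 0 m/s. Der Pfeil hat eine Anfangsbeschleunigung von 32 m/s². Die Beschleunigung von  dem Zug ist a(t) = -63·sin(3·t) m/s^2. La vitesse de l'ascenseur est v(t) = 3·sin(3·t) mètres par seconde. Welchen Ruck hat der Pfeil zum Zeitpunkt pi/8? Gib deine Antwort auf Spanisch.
De la ecuación de la sacudida j(t) = -128·sin(4·t), sustituimos t = pi/8 para obtener j = -128.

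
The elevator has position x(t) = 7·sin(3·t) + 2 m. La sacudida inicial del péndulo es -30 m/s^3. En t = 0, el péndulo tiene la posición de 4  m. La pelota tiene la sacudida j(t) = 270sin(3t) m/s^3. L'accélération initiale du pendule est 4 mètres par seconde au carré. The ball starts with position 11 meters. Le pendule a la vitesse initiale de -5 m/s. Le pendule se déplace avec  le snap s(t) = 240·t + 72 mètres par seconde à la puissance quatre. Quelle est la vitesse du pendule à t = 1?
Pour résoudre ceci, nous devons prendre 3 intégrales de notre équation du snap s(t) = 240·t + 72. En intégrant le snap et en utilisant la condition initiale j(0) = -30, nous obtenons j(t) = 120·t^2 + 72·t - 30. La primitive du jerk est l'accélération. En utilisant a(0) = 4, nous obtenons a(t) = 40·t^3 + 36·t^2 - 30·t + 4. La primitive de l'accélération est la vitesse. En utilisant v(0) = -5, nous obtenons v(t) = 10·t^4 + 12·t^3 - 15·t^2 + 4·t - 5. Nous avons la vitesse v(t) = 10·t^4 + 12·t^3 - 15·t^2 + 4·t - 5. En substituant t = 1: v(1) = 6.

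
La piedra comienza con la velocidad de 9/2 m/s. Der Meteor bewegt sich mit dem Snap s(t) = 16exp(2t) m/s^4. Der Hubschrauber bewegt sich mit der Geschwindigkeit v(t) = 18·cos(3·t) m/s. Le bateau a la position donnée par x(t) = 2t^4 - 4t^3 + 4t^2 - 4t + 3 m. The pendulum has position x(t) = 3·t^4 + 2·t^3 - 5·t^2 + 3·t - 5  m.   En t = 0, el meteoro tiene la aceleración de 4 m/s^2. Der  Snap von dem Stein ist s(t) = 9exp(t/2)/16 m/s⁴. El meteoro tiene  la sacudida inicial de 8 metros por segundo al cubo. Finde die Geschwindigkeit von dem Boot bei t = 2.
Wir müssen unsere Gleichung für die Position x(t) = 2·t^4 - 4·t^3 + 4·t^2 - 4·t + 3 1-mal ableiten. Mit d/dt von x(t) finden wir v(t) = 8·t^3 - 12·t^2 + 8·t - 4. Wir haben die Geschwindigkeit v(t) = 8·t^3 - 12·t^2 + 8·t - 4. Durch Einsetzen von t = 2: v(2) = 28.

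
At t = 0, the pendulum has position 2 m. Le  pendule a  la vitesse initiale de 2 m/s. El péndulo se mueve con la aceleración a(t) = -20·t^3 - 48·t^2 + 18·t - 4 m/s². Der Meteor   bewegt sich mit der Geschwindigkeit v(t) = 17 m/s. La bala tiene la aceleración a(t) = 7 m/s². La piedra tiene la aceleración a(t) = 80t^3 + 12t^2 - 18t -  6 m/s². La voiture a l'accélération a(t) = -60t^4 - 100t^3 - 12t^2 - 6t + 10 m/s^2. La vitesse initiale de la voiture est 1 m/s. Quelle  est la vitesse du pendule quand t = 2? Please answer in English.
We must find the antiderivative of our acceleration equation a(t) = -20·t^3 - 48·t^2 + 18·t - 4 1 time. Finding the integral of a(t) and using v(0) = 2: v(t) = -5·t^4 - 16·t^3 + 9·t^2 - 4·t + 2. From the given velocity equation v(t) = -5·t^4 - 16·t^3 + 9·t^2 - 4·t + 2, we substitute t = 2 to get v = -178.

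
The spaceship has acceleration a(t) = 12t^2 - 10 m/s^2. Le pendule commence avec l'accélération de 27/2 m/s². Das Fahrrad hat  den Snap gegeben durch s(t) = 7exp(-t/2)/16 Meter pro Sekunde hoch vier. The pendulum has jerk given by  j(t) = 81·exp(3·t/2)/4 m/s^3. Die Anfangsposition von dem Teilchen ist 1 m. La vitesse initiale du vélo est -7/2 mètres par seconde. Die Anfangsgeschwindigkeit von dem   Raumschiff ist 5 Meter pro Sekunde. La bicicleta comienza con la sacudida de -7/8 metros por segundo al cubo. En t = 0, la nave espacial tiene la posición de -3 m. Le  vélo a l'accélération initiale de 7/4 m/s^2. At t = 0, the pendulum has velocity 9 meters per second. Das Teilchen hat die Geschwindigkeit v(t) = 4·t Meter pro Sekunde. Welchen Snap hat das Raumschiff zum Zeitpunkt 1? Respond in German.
Ausgehend von der Beschleunigung a(t) = 12·t^2 - 10, nehmen wir 2 Ableitungen. Die Ableitung von der Beschleunigung ergibt den Ruck: j(t) = 24·t. Die Ableitung von dem Ruck ergibt den Snap: s(t) = 24. Mit s(t) = 24 und Einsetzen von t = 1, finden wir s = 24.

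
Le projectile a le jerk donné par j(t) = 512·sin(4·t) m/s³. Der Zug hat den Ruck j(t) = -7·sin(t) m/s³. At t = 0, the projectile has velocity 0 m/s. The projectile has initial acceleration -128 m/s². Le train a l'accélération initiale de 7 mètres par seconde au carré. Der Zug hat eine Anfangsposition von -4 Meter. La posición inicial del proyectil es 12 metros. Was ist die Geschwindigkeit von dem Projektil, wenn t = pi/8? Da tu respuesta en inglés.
We must find the integral of our jerk equation j(t) = 512·sin(4·t) 2 times. Integrating jerk and using the initial condition a(0) = -128, we get a(t) = -128·cos(4·t). Taking ∫a(t)dt and applying v(0) = 0, we find v(t) = -32·sin(4·t). From the given velocity equation v(t) = -32·sin(4·t), we substitute t = pi/8 to get v = -32.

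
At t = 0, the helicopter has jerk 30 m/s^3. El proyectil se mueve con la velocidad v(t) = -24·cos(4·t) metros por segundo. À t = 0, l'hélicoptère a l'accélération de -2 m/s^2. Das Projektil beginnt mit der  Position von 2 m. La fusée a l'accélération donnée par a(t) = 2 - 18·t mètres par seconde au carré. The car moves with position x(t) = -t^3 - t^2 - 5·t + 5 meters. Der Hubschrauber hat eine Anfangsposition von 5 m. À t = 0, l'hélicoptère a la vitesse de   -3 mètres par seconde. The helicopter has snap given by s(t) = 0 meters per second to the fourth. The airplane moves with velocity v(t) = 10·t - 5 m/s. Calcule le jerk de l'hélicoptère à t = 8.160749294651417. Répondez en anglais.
To solve this, we need to take 1 antiderivative of our snap equation s(t) = 0. Taking ∫s(t)dt and applying j(0) = 30, we find j(t) = 30. From the given jerk equation j(t) = 30, we substitute t = 8.160749294651417 to get j = 30.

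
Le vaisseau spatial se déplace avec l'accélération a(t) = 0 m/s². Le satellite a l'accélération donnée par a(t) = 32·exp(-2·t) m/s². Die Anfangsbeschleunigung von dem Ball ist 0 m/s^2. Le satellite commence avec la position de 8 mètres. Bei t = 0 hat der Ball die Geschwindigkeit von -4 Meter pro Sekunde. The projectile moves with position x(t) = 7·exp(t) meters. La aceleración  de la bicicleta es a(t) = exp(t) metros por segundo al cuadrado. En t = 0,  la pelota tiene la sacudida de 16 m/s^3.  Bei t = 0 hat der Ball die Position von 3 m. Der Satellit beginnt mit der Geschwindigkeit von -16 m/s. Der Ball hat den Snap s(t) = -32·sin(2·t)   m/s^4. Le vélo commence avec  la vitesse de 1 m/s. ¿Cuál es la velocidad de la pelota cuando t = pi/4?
Necesitamos integrar nuestra ecuación del snap s(t) = -32·sin(2·t) 3 veces. La integral del snap, con j(0) = 16, da la sacudida: j(t) = 16·cos(2·t). Tomando ∫j(t)dt y aplicando a(0) = 0, encontramos a(t) = 8·sin(2·t). La antiderivada de la aceleración, con v(0) = -4, da la velocidad: v(t) = -4·cos(2·t). Usando v(t) = -4·cos(2·t) y sustituyendo t = pi/4, encontramos v = 0.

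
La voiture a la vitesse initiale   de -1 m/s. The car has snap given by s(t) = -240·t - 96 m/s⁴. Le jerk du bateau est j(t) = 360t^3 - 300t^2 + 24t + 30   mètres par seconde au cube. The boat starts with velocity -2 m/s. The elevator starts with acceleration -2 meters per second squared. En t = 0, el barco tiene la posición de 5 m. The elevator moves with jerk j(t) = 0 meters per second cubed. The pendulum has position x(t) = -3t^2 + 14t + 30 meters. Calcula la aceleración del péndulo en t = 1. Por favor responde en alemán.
Wir müssen unsere Gleichung für die Position x(t) = -3·t^2 + 14·t + 30 2-mal ableiten. Durch Ableiten von der Position erhalten wir die Geschwindigkeit: v(t) = 14 - 6·t. Durch Ableiten von der Geschwindigkeit erhalten wir die Beschleunigung: a(t) = -6. Aus der Gleichung für die Beschleunigung a(t) = -6, setzen wir t = 1 ein und erhalten a = -6.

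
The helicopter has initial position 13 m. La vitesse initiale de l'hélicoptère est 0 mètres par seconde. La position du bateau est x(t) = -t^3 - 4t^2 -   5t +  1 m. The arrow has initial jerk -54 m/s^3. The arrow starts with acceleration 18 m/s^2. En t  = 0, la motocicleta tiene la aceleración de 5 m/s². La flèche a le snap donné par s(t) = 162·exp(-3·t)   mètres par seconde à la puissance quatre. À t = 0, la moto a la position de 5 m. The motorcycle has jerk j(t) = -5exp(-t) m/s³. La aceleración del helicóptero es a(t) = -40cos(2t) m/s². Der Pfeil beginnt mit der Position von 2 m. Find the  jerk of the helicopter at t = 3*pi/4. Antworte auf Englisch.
We must differentiate our acceleration equation a(t) = -40·cos(2·t) 1 time. Differentiating acceleration, we get jerk: j(t) = 80·sin(2·t). We have jerk j(t) = 80·sin(2·t). Substituting t = 3*pi/4: j(3*pi/4) = -80.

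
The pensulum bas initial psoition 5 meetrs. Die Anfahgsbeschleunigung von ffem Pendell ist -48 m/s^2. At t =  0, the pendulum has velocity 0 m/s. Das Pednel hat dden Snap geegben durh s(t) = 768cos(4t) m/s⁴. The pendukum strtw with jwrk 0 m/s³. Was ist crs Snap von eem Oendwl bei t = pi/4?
Wir haben den Snap s(t) = 768·cos(4·t). Durch Einsetzen von t = pi/4: s(pi/4) = -768.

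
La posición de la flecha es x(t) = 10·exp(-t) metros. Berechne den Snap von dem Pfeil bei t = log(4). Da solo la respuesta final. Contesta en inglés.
At t = log(4), s = 5/2.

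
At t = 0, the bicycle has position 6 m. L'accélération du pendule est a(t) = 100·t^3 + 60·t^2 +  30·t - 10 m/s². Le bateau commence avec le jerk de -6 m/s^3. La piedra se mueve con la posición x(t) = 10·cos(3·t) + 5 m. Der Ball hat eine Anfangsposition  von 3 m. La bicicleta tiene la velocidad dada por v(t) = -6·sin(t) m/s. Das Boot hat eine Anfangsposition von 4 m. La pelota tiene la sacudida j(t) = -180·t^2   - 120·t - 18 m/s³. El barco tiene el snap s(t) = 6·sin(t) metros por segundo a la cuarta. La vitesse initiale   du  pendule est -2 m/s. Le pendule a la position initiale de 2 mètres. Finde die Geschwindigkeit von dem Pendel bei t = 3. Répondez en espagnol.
Necesitamos integrar nuestra ecuación de la aceleración a(t) = 100·t^3 + 60·t^2 + 30·t - 10 1 vez. Integrando la aceleración y usando la condición inicial v(0) = -2, obtenemos v(t) = 25·t^4 + 20·t^3 + 15·t^2 - 10·t - 2. Tenemos la velocidad v(t) = 25·t^4 + 20·t^3 + 15·t^2 - 10·t - 2. Sustituyendo t = 3: v(3) = 2668.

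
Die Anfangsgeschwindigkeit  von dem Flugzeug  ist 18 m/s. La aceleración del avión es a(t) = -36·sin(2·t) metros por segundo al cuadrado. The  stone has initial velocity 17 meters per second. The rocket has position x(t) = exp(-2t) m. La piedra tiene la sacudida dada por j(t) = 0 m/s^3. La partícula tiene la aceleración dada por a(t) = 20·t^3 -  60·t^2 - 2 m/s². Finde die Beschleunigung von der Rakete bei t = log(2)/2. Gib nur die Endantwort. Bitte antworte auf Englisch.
The acceleration at t = log(2)/2 is a = 2.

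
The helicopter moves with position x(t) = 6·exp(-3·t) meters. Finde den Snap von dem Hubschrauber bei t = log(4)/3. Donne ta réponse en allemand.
Um dies zu lösen, müssen wir 4 Ableitungen unserer Gleichung für die Position x(t) = 6·exp(-3·t) nehmen. Durch Ableiten von der Position erhalten wir die Geschwindigkeit: v(t) = -18·exp(-3·t). Die Ableitung von der Geschwindigkeit ergibt die Beschleunigung: a(t) = 54·exp(-3·t). Die Ableitung von der Beschleunigung ergibt den Ruck: j(t) = -162·exp(-3·t). Die Ableitung von dem Ruck ergibt den Snap: s(t) = 486·exp(-3·t). Mit s(t) = 486·exp(-3·t) und Einsetzen von t = log(4)/3, finden wir s = 243/2.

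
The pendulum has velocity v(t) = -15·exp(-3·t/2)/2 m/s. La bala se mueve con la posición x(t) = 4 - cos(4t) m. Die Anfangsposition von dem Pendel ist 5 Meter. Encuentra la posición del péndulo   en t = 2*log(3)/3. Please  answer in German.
Wir müssen die Stammfunktion unserer Gleichung für die Geschwindigkeit v(t) = -15·exp(-3·t/2)/2 1-mal finden. Durch Integration von der Geschwindigkeit und Verwendung der Anfangsbedingung x(0) = 5, erhalten wir x(t) = 5·exp(-3·t/2). Wir haben die Position x(t) = 5·exp(-3·t/2). Durch Einsetzen von t = 2*log(3)/3: x(2*log(3)/3) = 5/3.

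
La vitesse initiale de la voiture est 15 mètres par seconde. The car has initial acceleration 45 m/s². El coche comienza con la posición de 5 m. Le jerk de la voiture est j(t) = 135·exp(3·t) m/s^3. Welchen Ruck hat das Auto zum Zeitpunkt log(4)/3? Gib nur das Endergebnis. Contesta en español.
En t = log(4)/3, j = 540.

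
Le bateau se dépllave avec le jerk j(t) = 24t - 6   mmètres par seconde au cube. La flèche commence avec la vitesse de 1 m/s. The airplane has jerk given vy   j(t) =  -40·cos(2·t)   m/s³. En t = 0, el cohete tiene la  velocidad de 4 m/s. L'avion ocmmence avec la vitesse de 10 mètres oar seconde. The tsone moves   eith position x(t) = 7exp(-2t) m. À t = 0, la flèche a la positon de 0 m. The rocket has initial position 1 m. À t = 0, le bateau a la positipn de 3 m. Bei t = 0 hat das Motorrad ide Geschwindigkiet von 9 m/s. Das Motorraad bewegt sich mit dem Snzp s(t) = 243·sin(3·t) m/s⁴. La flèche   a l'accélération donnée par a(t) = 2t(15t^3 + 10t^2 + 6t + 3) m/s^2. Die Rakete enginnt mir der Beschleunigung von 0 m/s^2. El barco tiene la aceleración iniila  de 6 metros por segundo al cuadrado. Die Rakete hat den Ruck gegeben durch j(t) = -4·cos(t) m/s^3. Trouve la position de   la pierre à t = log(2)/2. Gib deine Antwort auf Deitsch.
Mit x(t) = 7·exp(-2·t) und Einsetzen von t = log(2)/2, finden wir x = 7/2.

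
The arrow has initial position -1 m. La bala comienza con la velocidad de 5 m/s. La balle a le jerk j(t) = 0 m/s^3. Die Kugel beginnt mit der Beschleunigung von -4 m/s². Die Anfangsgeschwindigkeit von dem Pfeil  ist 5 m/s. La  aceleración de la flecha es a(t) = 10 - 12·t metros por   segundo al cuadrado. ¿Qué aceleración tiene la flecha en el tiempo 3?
Tenemos la aceleración a(t) = 10 - 12·t. Sustituyendo t = 3: a(3) = -26.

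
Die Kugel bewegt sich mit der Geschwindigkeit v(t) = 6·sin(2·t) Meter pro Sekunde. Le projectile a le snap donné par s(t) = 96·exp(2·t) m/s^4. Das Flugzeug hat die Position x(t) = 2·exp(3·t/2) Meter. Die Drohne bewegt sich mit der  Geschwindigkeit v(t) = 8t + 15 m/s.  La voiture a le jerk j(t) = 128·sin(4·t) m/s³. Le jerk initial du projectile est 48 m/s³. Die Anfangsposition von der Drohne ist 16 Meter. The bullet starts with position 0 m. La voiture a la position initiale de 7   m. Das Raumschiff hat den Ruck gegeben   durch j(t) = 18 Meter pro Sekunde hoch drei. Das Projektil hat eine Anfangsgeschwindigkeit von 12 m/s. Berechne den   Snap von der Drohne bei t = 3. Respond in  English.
Starting from velocity v(t) = 8·t + 15, we take 3 derivatives. Differentiating velocity, we get acceleration: a(t) = 8. Taking d/dt of a(t), we find j(t) = 0. The derivative of jerk gives snap: s(t) = 0. From the given snap equation s(t) = 0, we substitute t = 3 to get s = 0.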